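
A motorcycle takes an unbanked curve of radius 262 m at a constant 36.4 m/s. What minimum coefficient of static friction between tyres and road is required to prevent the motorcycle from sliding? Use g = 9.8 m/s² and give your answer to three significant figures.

Friction provides the centripetal force: μ_s m g = m v²/r, so μ_s = v²/(g r) = (36.40)²/(9.8 × 262) = 1325/2568 = 0.5160.

0.516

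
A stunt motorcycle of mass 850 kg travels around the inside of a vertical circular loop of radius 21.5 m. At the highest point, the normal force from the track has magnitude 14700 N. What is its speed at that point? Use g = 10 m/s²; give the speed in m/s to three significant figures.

24.2 m/s

At the top, N + mg = mv²/r, so v = √(r(N/m + g)) = √(21.5 × (14700/850 + 10.0)) = √(21.5 × 27.29) = √586.8 = 24.22 m/s.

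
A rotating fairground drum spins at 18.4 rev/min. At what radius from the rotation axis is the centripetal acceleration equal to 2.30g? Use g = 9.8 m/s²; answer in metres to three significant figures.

6.07 m

ω = 18.4 rev/min × 2π/60 = 1.927 rad/s.
a_c = ω²r = 2.30g ⇒ r = 2.30 × 9.8 / (1.927)² = 22.54/3.713 = 6.071 m.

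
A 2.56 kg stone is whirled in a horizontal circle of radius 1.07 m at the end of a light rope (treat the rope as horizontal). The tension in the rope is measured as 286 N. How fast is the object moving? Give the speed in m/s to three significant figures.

10.9 m/s

T = m v²/r ⇒ v = √(T r / m) = √(286 × 1.07 / 2.56) = √119.5 = 10.93 m/s.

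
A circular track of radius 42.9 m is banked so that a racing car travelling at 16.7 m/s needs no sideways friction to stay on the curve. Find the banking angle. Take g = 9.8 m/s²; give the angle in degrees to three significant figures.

33.6°

For a frictionless banked turn: horizontally N sinθ = mv²/r and vertically N cosθ = mg.
Dividing: tanθ = v²/(r g) = (16.7)²/(42.9 × 9.8) = 278.9/420.4 = 0.6634.
θ = arctan(0.6634) = 33.56°.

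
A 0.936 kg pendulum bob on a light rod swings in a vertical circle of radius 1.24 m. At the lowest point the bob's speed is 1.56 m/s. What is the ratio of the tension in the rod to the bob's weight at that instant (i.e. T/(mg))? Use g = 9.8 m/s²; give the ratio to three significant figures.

At the bottom, T − mg = mv²/r, so T = m(v²/r + g) and T/(mg) = v²/(rg) + 1 = (1.56)²/(1.24 × 9.8) + 1 = 0.2003 + 1 = 1.200.

1.20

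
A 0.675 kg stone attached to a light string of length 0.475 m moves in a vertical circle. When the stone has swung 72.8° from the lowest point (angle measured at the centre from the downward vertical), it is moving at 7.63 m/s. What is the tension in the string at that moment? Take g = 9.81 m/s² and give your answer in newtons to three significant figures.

Take the radial direction toward the centre of the circle as positive. The component of the weight along the string toward the centre is −mg cos φ (φ measured from the bottom), so Newton's second law along the string gives T − mg cos φ = m v²/r.
cos 72.8° = 0.2957, so T = m(v²/r + g cos φ) = 0.675 × ((7.63)²/0.475 + 9.81 × 0.2957) = 0.675 × (122.6 + (2.901)) = 0.675 × 125.5 = 84.69 N.

84.7 N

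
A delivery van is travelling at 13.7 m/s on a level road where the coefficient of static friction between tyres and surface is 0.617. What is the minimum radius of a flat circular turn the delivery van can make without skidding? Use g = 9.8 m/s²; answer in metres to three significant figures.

31.0 m

At the limit, μ_s m g = m v²/r, so r_min = v²/(μ_s g) = (13.7)²/(0.617 × 9.8) = 187.7/6.047 = 31.04 m.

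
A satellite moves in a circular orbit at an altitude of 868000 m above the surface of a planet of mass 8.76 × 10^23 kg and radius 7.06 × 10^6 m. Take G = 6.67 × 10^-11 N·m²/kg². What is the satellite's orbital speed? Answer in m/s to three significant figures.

2710 m/s

Orbital radius r = R + h = 7.06 × 10^6 + 868000 = 7.928 × 10^6 m.
Gravity supplies the centripetal force: G M m / r² = m v² / r, so v = √(GM/r).
v = √(6.67 × 10^-11 × 8.76 × 10^23 / 7.928 × 10^6) = √(7.370 × 10^6) = 2715 m/s.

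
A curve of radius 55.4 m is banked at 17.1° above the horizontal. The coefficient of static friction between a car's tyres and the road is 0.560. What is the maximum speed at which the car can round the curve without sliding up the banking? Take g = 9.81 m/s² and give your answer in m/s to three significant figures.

23.9 m/s

At the maximum speed, friction acts down the slope at its limiting value f = μN. Radially (horizontal, toward centre): N sinθ + μN cosθ = mv²/r. Vertically: N cosθ − μN sinθ = mg.
Dividing: v² = r g (sinθ + μcosθ)/(cosθ − μsinθ).
sinθ + μcosθ = 0.2940 + 0.560×0.9558 = 0.8293; cosθ − μsinθ = 0.9558 − 0.560×0.2940 = 0.7911.
v² = 55.4 × 9.81 × 0.8293/0.7911 = 569.7 m²/s², so v = 23.87 m/s.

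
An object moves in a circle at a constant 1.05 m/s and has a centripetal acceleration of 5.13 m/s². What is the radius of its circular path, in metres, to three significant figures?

0.215 m

a_c = v²/r ⇒ r = v²/a_c = (1.05)²/5.13 = 1.102/5.13 = 0.2149 m.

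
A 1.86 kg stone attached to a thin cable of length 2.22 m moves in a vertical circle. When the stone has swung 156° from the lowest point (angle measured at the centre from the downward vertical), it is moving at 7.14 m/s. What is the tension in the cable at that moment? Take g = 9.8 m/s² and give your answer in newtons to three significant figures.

Take the radial direction toward the centre of the circle as positive. The component of the weight along the string toward the centre is −mg cos φ (φ measured from the bottom), so Newton's second law along the string gives T − mg cos φ = m v²/r.
cos 156° = -0.9135, so T = m(v²/r + g cos φ) = 1.86 × ((7.14)²/2.22 + 9.8 × -0.9135) = 1.86 × (22.96 + (-8.953)) = 1.86 × 14.01 = 26.06 N.

26.1 N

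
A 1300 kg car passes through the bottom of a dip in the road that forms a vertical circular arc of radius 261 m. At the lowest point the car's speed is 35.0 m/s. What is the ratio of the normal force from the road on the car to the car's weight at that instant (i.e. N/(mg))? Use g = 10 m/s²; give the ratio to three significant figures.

1.47

At the bottom, N − mg = mv²/r, so N = m(v²/r + g) and N/(mg) = v²/(rg) + 1 = (35.0)²/(261 × 10.0) + 1 = 0.4693 + 1 = 1.469.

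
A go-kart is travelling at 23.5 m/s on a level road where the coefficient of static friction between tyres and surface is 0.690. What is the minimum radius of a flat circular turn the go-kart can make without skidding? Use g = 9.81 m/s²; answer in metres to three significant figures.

81.6 m

At the limit, μ_s m g = m v²/r, so r_min = v²/(μ_s g) = (23.5)²/(0.690 × 9.81) = 552.2/6.769 = 81.59 m.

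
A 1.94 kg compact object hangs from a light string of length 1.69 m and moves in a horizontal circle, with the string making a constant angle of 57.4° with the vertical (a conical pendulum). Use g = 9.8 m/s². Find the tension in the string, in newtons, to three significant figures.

35.3 N

Vertically the bob has no acceleration, so T cosθ = mg.
T = mg/cosθ = 1.94 × 9.8 / cos 57.4° = 19.01/0.5388 = 35.29 N.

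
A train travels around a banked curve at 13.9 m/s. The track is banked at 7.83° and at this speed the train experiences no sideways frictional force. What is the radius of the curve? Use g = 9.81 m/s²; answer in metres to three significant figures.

Frictionless banking: tanθ = v²/(rg), so r = v²/(g tanθ).
r = (13.9)²/(9.81 × tan 7.83°) = 193.2/(9.81 × 0.1375) = 193.2/1.349 = 143.2 m.

143 m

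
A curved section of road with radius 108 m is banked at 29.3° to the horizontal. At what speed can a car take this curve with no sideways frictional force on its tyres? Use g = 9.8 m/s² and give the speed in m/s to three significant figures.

24.4 m/s

On a frictionless banked curve, N sinθ = mv²/r and N cosθ = mg, so tanθ = v²/(rg).
v = √(r g tanθ) = √(108 × 9.8 × tan 29.3°) = √(108 × 9.8 × 0.5612) = √593.9 = 24.37 m/s.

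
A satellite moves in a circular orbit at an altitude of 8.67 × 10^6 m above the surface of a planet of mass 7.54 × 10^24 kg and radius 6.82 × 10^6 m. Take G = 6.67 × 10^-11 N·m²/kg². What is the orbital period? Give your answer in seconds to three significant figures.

r = R + h = 6.82 × 10^6 + 8.67 × 10^6 = 1.549 × 10^7 m. Gravity provides the centripetal force: G M m / r² = m v² / r ⇒ v = √(GM/r) = 5698 m/s.
T = 2πr/v = 2π × 1.549 × 10^7 / 5698 = 17080 s.

17100 s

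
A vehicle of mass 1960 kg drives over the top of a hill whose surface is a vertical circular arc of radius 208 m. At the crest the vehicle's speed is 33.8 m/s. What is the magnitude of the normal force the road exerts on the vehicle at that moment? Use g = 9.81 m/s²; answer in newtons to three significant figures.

At the crest the centripetal acceleration points downward (toward the centre of the arc), so mg − N = mv²/r.
N = m(g − v²/r) = 1960 × (9.81 − (33.8)²/208) = 1960 × (9.81 − 5.492) = 1960 × 4.318 = 8462 N.

8460 N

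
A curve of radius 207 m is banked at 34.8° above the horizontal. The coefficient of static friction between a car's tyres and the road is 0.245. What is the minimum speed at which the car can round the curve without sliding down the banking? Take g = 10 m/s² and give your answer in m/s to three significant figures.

At the minimum speed, friction acts up the slope at its limiting value f = μN. Radially (horizontal, toward centre): N sinθ − μN cosθ = mv²/r. Vertically: N cosθ + μN sinθ = mg.
Dividing: v² = r g (sinθ − μcosθ)/(cosθ + μsinθ).
sinθ − μcosθ = 0.5707 − 0.245×0.8211 = 0.3695; cosθ + μsinθ = 0.8211 + 0.245×0.5707 = 0.9610.
v² = 207 × 10.0 × 0.3695/0.9610 = 796.0 m²/s², so v = 28.21 m/s.

28.2 m/s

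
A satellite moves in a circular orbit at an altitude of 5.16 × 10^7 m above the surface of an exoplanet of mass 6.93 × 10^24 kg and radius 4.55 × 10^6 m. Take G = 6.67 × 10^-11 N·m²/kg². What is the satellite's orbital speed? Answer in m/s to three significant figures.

2870 m/s

Orbital radius r = R + h = 4.55 × 10^6 + 5.16 × 10^7 = 5.615 × 10^7 m.
Gravity supplies the centripetal force: G M m / r² = m v² / r, so v = √(GM/r).
v = √(6.67 × 10^-11 × 6.93 × 10^24 / 5.615 × 10^7) = √(8.232 × 10^6) = 2869 m/s.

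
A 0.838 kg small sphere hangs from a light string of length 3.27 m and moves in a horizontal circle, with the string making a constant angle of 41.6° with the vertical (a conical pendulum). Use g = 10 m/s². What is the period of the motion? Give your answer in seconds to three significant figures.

3.11 s

r = L sinθ = 2.171 m. From T sinθ = mω²r and T cosθ = mg: tanθ = ω²r/g, so ω² = g tanθ / r = g/(L cosθ).
ω = √(g/(L cosθ)) = √(10.0/(3.27 × 0.7478)) = √4.089 = 2.022 rad/s.
Period = 2π/ω = 3.107 s.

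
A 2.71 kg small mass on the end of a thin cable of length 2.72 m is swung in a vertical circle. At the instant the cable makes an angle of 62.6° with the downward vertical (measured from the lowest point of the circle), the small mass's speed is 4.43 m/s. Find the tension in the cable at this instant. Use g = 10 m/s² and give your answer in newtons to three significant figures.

32.0 N

Take the radial direction toward the centre of the circle as positive. The component of the weight along the string toward the centre is −mg cos φ (φ measured from the bottom), so Newton's second law along the string gives T − mg cos φ = m v²/r.
cos 62.6° = 0.4602, so T = m(v²/r + g cos φ) = 2.71 × ((4.43)²/2.72 + 10.0 × 0.4602) = 2.71 × (7.215 + (4.602)) = 2.71 × 11.82 = 32.02 N.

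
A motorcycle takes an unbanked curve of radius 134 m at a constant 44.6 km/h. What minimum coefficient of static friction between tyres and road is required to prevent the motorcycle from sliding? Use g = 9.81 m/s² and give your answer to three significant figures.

v = 44.6/3.6 = 12.39 m/s.
Friction provides the centripetal force: μ_s m g = m v²/r, so μ_s = v²/(g r) = (12.39)²/(9.81 × 134) = 153.5/1315 = 0.1168.

0.117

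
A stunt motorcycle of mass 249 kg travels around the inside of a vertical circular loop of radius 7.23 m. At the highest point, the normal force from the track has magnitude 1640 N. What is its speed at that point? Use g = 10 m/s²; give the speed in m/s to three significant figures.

11.0 m/s

At the top, N + mg = mv²/r, so v = √(r(N/m + g)) = √(7.23 × (1640/249 + 10.0)) = √(7.23 × 16.59) = √119.9 = 10.95 m/s.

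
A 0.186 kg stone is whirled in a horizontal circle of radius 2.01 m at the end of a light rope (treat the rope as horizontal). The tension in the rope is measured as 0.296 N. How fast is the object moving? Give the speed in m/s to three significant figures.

1.79 m/s

T = m v²/r ⇒ v = √(T r / m) = √(0.296 × 2.01 / 0.186) = √3.199 = 1.788 m/s.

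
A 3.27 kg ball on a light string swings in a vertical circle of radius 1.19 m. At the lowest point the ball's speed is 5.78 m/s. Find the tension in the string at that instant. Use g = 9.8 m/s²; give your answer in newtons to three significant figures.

At the lowest point, T points up (toward the centre) and the weight mg points down (away from the centre), so the net inward force is T − mg = mv²/r.
T = m(v²/r + g) = 3.27 × ((5.78)²/1.19 + 9.8) = 3.27 × (28.07 + 9.8) = 3.27 × 37.87 = 123.8 N.

124 N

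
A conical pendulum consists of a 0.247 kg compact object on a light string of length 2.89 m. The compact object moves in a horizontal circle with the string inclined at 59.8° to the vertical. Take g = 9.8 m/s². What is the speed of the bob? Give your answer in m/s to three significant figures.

6.49 m/s

The radius of the circle is r = L sinθ = 2.89 × sin 59.8° = 2.498 m.
Horizontally T sinθ = mv²/r and vertically T cosθ = mg, so tanθ = v²/(rg).
v = √(r g tanθ) = √(2.498 × 9.8 × 1.718) = √42.06 = 6.485 m/s.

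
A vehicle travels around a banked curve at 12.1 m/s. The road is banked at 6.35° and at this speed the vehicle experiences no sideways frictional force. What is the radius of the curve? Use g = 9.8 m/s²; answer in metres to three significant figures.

Frictionless banking: tanθ = v²/(rg), so r = v²/(g tanθ).
r = (12.1)²/(9.8 × tan 6.35°) = 146.4/(9.8 × 0.1113) = 146.4/1.091 = 134.2 m.

134 m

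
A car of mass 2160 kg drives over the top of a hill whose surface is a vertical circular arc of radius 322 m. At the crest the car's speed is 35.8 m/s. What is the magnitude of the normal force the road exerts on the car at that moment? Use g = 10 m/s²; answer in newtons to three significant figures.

At the crest the centripetal acceleration points downward (toward the centre of the arc), so mg − N = mv²/r.
N = m(g − v²/r) = 2160 × (10.0 − (35.8)²/322) = 2160 × (10.0 − 3.980) = 2160 × 6.020 = 13000 N.

13000 N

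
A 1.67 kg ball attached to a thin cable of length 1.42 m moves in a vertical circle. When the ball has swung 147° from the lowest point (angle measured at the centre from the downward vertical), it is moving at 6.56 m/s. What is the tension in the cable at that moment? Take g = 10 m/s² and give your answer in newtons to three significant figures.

Take the radial direction toward the centre of the circle as positive. The component of the weight along the string toward the centre is −mg cos φ (φ measured from the bottom), so Newton's second law along the string gives T − mg cos φ = m v²/r.
cos 147° = -0.8387, so T = m(v²/r + g cos φ) = 1.67 × ((6.56)²/1.42 + 10.0 × -0.8387) = 1.67 × (30.31 + (-8.387)) = 1.67 × 21.92 = 36.60 N.

36.6 N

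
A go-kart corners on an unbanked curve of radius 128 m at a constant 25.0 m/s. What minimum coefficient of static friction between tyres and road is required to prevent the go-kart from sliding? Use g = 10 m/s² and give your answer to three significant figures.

0.488

Friction provides the centripetal force: μ_s m g = m v²/r, so μ_s = v²/(g r) = (25.00)²/(10.0 × 128) = 625.0/1280 = 0.4883.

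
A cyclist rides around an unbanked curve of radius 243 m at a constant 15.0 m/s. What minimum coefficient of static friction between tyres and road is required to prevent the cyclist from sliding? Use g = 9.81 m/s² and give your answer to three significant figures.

0.0944

Friction provides the centripetal force: μ_s m g = m v²/r, so μ_s = v²/(g r) = (15.00)²/(9.81 × 243) = 225.0/2384 = 0.09439.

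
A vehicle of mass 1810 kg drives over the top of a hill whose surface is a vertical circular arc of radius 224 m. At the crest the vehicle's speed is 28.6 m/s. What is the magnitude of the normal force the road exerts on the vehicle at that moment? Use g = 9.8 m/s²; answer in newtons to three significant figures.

At the crest the centripetal acceleration points downward (toward the centre of the arc), so mg − N = mv²/r.
N = m(g − v²/r) = 1810 × (9.8 − (28.6)²/224) = 1810 × (9.8 − 3.652) = 1810 × 6.148 = 11130 N.

11100 N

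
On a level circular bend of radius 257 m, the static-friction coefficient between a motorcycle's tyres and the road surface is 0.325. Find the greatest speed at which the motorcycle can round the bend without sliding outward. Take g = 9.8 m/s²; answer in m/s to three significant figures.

Friction provides the centripetal force on a flat curve. At maximum speed it is at its limiting value: μ_s m g = m v²/r.
Mass cancels: v_max = √(μ_s g r) = √(0.325 × 9.8 × 257) = √818.5 = 28.61 m/s.

28.6 m/s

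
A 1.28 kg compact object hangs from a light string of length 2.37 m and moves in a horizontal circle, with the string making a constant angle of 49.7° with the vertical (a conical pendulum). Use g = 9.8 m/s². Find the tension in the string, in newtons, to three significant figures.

19.4 N

Vertically the bob has no acceleration, so T cosθ = mg.
T = mg/cosθ = 1.28 × 9.8 / cos 49.7° = 12.54/0.6468 = 19.39 N.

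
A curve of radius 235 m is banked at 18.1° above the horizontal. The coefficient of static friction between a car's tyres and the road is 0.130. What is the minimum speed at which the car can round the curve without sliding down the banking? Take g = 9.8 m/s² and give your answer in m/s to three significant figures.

At the minimum speed, friction acts up the slope at its limiting value f = μN. Radially (horizontal, toward centre): N sinθ − μN cosθ = mv²/r. Vertically: N cosθ + μN sinθ = mg.
Dividing: v² = r g (sinθ − μcosθ)/(cosθ + μsinθ).
sinθ − μcosθ = 0.3107 − 0.130×0.9505 = 0.1871; cosθ + μsinθ = 0.9505 + 0.130×0.3107 = 0.9909.
v² = 235 × 9.8 × 0.1871/0.9909 = 434.9 m²/s², so v = 20.85 m/s.

20.9 m/s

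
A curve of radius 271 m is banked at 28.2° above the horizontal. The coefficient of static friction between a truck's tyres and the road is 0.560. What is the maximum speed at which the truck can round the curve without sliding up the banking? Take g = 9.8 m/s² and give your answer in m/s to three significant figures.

64.5 m/s

At the maximum speed, friction acts down the slope at its limiting value f = μN. Radially (horizontal, toward centre): N sinθ + μN cosθ = mv²/r. Vertically: N cosθ − μN sinθ = mg.
Dividing: v² = r g (sinθ + μcosθ)/(cosθ − μsinθ).
sinθ + μcosθ = 0.4726 + 0.560×0.8813 = 0.9661; cosθ − μsinθ = 0.8813 − 0.560×0.4726 = 0.6167.
v² = 271 × 9.8 × 0.9661/0.6167 = 4161 m²/s², so v = 64.50 m/s.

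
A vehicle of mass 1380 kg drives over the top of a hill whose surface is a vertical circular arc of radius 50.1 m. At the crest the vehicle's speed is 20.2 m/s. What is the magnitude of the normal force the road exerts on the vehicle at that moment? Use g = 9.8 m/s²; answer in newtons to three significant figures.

At the crest the centripetal acceleration points downward (toward the centre of the arc), so mg − N = mv²/r.
N = m(g − v²/r) = 1380 × (9.8 − (20.2)²/50.1) = 1380 × (9.8 − 8.145) = 1380 × 1.655 = 2285 N.

2280 N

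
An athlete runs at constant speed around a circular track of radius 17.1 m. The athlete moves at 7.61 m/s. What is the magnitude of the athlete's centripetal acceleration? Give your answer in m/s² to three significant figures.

a_c = v²/r = (7.610)²/17.1 = 57.91/17.1 = 3.387 m/s².

3.39 m/s²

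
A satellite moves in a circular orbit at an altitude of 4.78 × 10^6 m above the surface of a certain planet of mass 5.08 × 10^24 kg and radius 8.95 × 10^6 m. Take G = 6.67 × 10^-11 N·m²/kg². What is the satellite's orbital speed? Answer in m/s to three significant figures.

4970 m/s

Orbital radius r = R + h = 8.95 × 10^6 + 4.78 × 10^6 = 1.373 × 10^7 m.
Gravity supplies the centripetal force: G M m / r² = m v² / r, so v = √(GM/r).
v = √(6.67 × 10^-11 × 5.08 × 10^24 / 1.373 × 10^7) = √(2.468 × 10^7) = 4968 m/s.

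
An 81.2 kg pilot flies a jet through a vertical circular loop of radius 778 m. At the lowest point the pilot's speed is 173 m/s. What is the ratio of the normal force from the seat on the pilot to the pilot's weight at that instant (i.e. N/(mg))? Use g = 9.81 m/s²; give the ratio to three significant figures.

At the bottom, N − mg = mv²/r, so N = m(v²/r + g) and N/(mg) = v²/(rg) + 1 = (173)²/(778 × 9.81) + 1 = 3.921 + 1 = 4.921.

4.92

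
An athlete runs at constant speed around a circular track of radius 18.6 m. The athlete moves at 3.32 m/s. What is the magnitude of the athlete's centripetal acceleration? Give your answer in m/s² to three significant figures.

0.593 m/s²

a_c = v²/r = (3.320)²/18.6 = 11.02/18.6 = 0.5926 m/s².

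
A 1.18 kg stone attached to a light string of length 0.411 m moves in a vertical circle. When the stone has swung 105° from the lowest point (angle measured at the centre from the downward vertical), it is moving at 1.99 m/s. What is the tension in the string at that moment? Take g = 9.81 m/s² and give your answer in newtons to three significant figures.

8.37 N

Take the radial direction toward the centre of the circle as positive. The component of the weight along the string toward the centre is −mg cos φ (φ measured from the bottom), so Newton's second law along the string gives T − mg cos φ = m v²/r.
cos 105° = -0.2588, so T = m(v²/r + g cos φ) = 1.18 × ((1.99)²/0.411 + 9.81 × -0.2588) = 1.18 × (9.635 + (-2.539)) = 1.18 × 7.096 = 8.374 N.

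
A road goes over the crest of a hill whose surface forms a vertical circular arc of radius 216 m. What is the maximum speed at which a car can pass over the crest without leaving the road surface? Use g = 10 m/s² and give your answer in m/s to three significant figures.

At the crest the centre of the circle is below the car, so the net downward (centripetal) force is mg − N = mv²/r.
The car leaves the road when N → 0, giving v_max = √(g r) = √(10.0 × 216) = 46.48 m/s.

46.5 m/s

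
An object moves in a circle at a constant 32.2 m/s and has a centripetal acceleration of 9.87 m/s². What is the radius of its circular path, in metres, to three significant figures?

105 m

a_c = v²/r ⇒ r = v²/a_c = (32.2)²/9.87 = 1037/9.87 = 105.0 m.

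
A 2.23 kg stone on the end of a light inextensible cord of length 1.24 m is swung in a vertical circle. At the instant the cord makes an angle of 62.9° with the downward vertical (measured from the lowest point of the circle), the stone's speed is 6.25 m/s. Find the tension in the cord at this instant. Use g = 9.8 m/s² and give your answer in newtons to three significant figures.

80.2 N

Take the radial direction toward the centre of the circle as positive. The component of the weight along the string toward the centre is −mg cos φ (φ measured from the bottom), so Newton's second law along the string gives T − mg cos φ = m v²/r.
cos 62.9° = 0.4555, so T = m(v²/r + g cos φ) = 2.23 × ((6.25)²/1.24 + 9.8 × 0.4555) = 2.23 × (31.50 + (4.464)) = 2.23 × 35.97 = 80.20 N.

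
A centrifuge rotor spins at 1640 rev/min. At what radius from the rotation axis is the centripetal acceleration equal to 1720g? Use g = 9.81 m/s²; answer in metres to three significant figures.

0.572 m

ω = 1640 rev/min × 2π/60 = 171.7 rad/s.
a_c = ω²r = 1720g ⇒ r = 1720 × 9.81 / (171.7)² = 16870/29490 = 0.5721 m.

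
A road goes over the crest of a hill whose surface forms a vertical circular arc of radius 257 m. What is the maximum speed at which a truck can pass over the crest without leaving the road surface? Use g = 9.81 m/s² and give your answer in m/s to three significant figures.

At the crest the centre of the circle is below the truck, so the net downward (centripetal) force is mg − N = mv²/r.
The truck leaves the road when N → 0, giving v_max = √(g r) = √(9.81 × 257) = 50.21 m/s.

50.2 m/s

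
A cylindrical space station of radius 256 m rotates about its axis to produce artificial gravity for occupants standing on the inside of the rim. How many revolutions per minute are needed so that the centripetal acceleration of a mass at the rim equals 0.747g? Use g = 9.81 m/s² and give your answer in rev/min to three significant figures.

1.62 rev/min

Require ω²r = 0.747g, so ω = √(0.747 × 9.81/256) = 0.1692 rad/s.
In rev/min: ω × 60/(2π) = 0.1692 × 60/(2π) = 1.616 rev/min.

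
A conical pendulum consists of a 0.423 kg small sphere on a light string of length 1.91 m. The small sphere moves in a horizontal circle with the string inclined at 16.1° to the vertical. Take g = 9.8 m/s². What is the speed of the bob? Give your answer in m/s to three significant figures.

The radius of the circle is r = L sinθ = 1.91 × sin 16.1° = 0.5297 m.
Horizontally T sinθ = mv²/r and vertically T cosθ = mg, so tanθ = v²/(rg).
v = √(r g tanθ) = √(0.5297 × 9.8 × 0.2886) = √1.498 = 1.224 m/s.

1.22 m/s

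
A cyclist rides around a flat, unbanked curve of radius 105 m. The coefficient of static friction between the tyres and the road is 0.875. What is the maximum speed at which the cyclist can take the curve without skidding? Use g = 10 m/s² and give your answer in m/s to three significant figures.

30.3 m/s

Friction provides the centripetal force on a flat curve. At maximum speed it is at its limiting value: μ_s m g = m v²/r.
Mass cancels: v_max = √(μ_s g r) = √(0.875 × 10.0 × 105) = √918.8 = 30.31 m/s.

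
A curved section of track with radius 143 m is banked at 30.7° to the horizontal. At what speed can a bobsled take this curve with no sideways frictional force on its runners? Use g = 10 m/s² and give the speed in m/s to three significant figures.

On a frictionless banked curve, N sinθ = mv²/r and N cosθ = mg, so tanθ = v²/(rg).
v = √(r g tanθ) = √(143 × 10.0 × tan 30.7°) = √(143 × 10.0 × 0.5938) = √849.1 = 29.14 m/s.

29.1 m/s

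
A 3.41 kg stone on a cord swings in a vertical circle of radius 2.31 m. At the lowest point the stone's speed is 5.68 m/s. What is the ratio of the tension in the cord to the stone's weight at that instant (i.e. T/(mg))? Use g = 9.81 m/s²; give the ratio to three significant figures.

At the bottom, T − mg = mv²/r, so T = m(v²/r + g) and T/(mg) = v²/(rg) + 1 = (5.68)²/(2.31 × 9.81) + 1 = 1.424 + 1 = 2.424.

2.42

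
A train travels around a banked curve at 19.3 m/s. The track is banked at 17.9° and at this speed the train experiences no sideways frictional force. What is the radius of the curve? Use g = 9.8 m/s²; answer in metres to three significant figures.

Frictionless banking: tanθ = v²/(rg), so r = v²/(g tanθ).
r = (19.3)²/(9.8 × tan 17.9°) = 372.5/(9.8 × 0.3230) = 372.5/3.165 = 117.7 m.

118 m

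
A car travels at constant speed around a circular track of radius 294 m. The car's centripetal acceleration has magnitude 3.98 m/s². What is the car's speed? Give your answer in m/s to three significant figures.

34.2 m/s

a_c = v²/r ⇒ v = √(a_c · r) = √(3.98 × 294) = √1170 = 34.21 m/s.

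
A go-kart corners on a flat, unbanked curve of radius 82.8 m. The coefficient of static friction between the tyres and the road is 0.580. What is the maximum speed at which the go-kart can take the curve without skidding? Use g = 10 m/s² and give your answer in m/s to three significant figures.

21.9 m/s

Friction provides the centripetal force on a flat curve. At maximum speed it is at its limiting value: μ_s m g = m v²/r.
Mass cancels: v_max = √(μ_s g r) = √(0.580 × 10.0 × 82.8) = √480.2 = 21.91 m/s.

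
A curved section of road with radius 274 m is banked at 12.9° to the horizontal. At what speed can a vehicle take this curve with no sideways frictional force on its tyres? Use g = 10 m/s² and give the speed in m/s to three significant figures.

25.1 m/s

On a frictionless banked curve, N sinθ = mv²/r and N cosθ = mg, so tanθ = v²/(rg).
v = √(r g tanθ) = √(274 × 10.0 × tan 12.9°) = √(274 × 10.0 × 0.2290) = √627.5 = 25.05 m/s.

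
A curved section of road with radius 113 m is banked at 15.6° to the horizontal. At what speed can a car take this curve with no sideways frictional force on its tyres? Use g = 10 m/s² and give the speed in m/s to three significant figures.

On a frictionless banked curve, N sinθ = mv²/r and N cosθ = mg, so tanθ = v²/(rg).
v = √(r g tanθ) = √(113 × 10.0 × tan 15.6°) = √(113 × 10.0 × 0.2792) = √315.5 = 17.76 m/s.

17.8 m/s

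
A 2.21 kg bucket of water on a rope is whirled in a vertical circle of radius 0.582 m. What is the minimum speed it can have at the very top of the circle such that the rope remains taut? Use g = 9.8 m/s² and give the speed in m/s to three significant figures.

At the top, both weight mg and T point toward the centre: T + mg = mv²/r.
At minimum speed T → 0, so mg = mv_min²/r ⇒ v_min = √(g r) = √(9.8 × 0.582) = 2.388 m/s.

2.39 m/s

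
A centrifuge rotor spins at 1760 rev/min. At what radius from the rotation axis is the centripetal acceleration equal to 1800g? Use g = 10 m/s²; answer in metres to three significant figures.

ω = 1760 rev/min × 2π/60 = 184.3 rad/s.
a_c = ω²r = 1800g ⇒ r = 1800 × 10.0 / (184.3)² = 18000/33970 = 0.5299 m.

0.530 m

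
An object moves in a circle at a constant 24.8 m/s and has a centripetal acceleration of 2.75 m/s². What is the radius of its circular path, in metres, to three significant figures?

224 m

a_c = v²/r ⇒ r = v²/a_c = (24.8)²/2.75 = 615.0/2.75 = 223.7 m.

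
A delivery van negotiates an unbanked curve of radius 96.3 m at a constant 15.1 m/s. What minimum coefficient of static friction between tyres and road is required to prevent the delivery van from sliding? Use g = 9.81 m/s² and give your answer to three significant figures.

0.241

Friction provides the centripetal force: μ_s m g = m v²/r, so μ_s = v²/(g r) = (15.10)²/(9.81 × 96.3) = 228.0/944.7 = 0.2414.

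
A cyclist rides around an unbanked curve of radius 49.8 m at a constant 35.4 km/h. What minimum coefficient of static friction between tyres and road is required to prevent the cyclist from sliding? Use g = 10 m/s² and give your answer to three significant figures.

v = 35.4/3.6 = 9.833 m/s.
Friction provides the centripetal force: μ_s m g = m v²/r, so μ_s = v²/(g r) = (9.833)²/(10.0 × 49.8) = 96.69/498.0 = 0.1942.

0.194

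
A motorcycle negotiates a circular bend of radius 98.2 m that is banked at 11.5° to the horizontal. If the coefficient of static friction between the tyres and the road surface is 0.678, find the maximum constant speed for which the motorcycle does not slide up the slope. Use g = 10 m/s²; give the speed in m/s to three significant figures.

31.7 m/s

At the maximum speed, friction acts down the slope at its limiting value f = μN. Radially (horizontal, toward centre): N sinθ + μN cosθ = mv²/r. Vertically: N cosθ − μN sinθ = mg.
Dividing: v² = r g (sinθ + μcosθ)/(cosθ − μsinθ).
sinθ + μcosθ = 0.1994 + 0.678×0.9799 = 0.8638; cosθ − μsinθ = 0.9799 − 0.678×0.1994 = 0.8448.
v² = 98.2 × 10.0 × 0.8638/0.8448 = 1004 m²/s², so v = 31.69 m/s.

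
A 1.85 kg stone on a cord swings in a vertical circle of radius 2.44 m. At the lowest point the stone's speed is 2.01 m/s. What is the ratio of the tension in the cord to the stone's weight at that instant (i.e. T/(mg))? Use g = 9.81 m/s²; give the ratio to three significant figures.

At the bottom, T − mg = mv²/r, so T = m(v²/r + g) and T/(mg) = v²/(rg) + 1 = (2.01)²/(2.44 × 9.81) + 1 = 0.1688 + 1 = 1.169.

1.17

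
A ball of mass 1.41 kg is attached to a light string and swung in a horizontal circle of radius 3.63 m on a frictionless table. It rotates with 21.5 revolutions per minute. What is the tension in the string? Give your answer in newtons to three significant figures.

25.9 N

ω = 21.5 rev/min × 2π/60 = 2.251 rad/s, so v = ωr = 2.251 × 3.63 = 8.173 m/s.
The tension is the only horizontal force, so it supplies the full centripetal force: T = m v²/r = 1.41 × (8.173)²/3.63 = 1.41 × 66.80/3.63 = 25.95 N.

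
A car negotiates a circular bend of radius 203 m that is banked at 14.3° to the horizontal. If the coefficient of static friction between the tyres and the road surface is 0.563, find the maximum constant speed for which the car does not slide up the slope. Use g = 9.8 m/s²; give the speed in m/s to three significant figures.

At the maximum speed, friction acts down the slope at its limiting value f = μN. Radially (horizontal, toward centre): N sinθ + μN cosθ = mv²/r. Vertically: N cosθ − μN sinθ = mg.
Dividing: v² = r g (sinθ + μcosθ)/(cosθ − μsinθ).
sinθ + μcosθ = 0.2470 + 0.563×0.9690 = 0.7926; cosθ − μsinθ = 0.9690 − 0.563×0.2470 = 0.8300.
v² = 203 × 9.8 × 0.7926/0.8300 = 1900 m²/s², so v = 43.59 m/s.

43.6 m/s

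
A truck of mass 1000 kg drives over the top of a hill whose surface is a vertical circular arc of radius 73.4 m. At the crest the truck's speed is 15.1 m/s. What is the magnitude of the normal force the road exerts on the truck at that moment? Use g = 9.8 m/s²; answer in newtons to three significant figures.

At the crest the centripetal acceleration points downward (toward the centre of the arc), so mg − N = mv²/r.
N = m(g − v²/r) = 1000 × (9.8 − (15.1)²/73.4) = 1000 × (9.8 − 3.106) = 1000 × 6.694 = 6694 N.

6690 N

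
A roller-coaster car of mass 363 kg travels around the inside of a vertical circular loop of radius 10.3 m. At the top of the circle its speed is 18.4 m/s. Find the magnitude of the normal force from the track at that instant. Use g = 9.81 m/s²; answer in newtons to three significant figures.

At the top, both N and the weight mg point inward (toward the centre), so N + mg = mv²/r.
N = m(v²/r − g) = 363 × ((18.4)²/10.3 − 9.81) = 363 × (32.87 − 9.81) = 363 × 23.06 = 8371 N.

8370 N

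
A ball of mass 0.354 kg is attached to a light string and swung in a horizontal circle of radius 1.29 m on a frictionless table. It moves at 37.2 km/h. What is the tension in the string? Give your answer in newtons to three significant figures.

v = 37.2 km/h = 37.2/3.6 = 10.33 m/s.
The tension is the only horizontal force, so it supplies the full centripetal force: T = m v²/r = 0.354 × (10.33)²/1.29 = 0.354 × 106.8/1.29 = 29.30 N.

29.3 N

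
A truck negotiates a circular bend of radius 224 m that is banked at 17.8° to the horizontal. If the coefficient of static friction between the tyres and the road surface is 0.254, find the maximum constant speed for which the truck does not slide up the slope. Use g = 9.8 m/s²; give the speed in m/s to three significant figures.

37.1 m/s

At the maximum speed, friction acts down the slope at its limiting value f = μN. Radially (horizontal, toward centre): N sinθ + μN cosθ = mv²/r. Vertically: N cosθ − μN sinθ = mg.
Dividing: v² = r g (sinθ + μcosθ)/(cosθ − μsinθ).
sinθ + μcosθ = 0.3057 + 0.254×0.9521 = 0.5475; cosθ − μsinθ = 0.9521 − 0.254×0.3057 = 0.8745.
v² = 224 × 9.8 × 0.5475/0.8745 = 1374 m²/s², so v = 37.07 m/s.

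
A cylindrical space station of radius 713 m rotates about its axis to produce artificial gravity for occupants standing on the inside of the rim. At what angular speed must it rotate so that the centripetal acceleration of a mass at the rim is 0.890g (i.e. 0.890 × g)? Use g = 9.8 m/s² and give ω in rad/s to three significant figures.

Centripetal acceleration a_c = ω²r. Setting ω²r = 0.890g:
ω = √(0.890g / r) = √(0.890 × 9.8 / 713) = √0.01223 = 0.1106 rad/s.

0.111 rad/s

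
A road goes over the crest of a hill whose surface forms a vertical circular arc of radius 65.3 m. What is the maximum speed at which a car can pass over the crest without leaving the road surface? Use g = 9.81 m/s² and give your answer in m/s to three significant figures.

At the crest the centre of the circle is below the car, so the net downward (centripetal) force is mg − N = mv²/r.
The car leaves the road when N → 0, giving v_max = √(g r) = √(9.81 × 65.3) = 25.31 m/s.

25.3 m/s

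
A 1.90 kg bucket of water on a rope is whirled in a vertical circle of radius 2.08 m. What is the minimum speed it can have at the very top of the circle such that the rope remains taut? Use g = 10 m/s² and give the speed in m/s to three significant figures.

At the highest point the centre is directly below, so both the weight and T act inward: T + mg = mv²/r.
At minimum speed T → 0, so mg = mv_min²/r ⇒ v_min = √(g r) = √(10.0 × 2.08) = 4.561 m/s.

4.56 m/s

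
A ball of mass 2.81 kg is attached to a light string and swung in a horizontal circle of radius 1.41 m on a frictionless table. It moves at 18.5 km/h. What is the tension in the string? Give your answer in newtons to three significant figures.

v = 18.5 km/h = 18.5/3.6 = 5.139 m/s.
The tension is the only horizontal force, so it supplies the full centripetal force: T = m v²/r = 2.81 × (5.139)²/1.41 = 2.81 × 26.41/1.41 = 52.63 N.

52.6 N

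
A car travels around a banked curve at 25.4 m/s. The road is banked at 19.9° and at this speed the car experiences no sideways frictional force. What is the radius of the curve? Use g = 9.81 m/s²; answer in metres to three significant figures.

182 m

Frictionless banking: tanθ = v²/(rg), so r = v²/(g tanθ).
r = (25.4)²/(9.81 × tan 19.9°) = 645.2/(9.81 × 0.3620) = 645.2/3.551 = 181.7 m.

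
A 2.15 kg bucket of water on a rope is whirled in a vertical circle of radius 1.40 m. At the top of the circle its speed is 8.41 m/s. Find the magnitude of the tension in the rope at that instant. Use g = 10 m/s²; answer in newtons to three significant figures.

At the top, both T and the weight mg point inward (toward the centre), so T + mg = mv²/r.
T = m(v²/r − g) = 2.15 × ((8.41)²/1.40 − 10.0) = 2.15 × (50.52 − 10.0) = 2.15 × 40.52 = 87.12 N.

87.1 N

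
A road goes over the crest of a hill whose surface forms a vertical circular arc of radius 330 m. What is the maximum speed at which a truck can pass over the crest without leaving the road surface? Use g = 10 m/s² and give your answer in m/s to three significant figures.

57.4 m/s

At the crest the centre of the circle is below the truck, so the net downward (centripetal) force is mg − N = mv²/r.
The truck leaves the road when N → 0, giving v_max = √(g r) = √(10.0 × 330) = 57.45 m/s.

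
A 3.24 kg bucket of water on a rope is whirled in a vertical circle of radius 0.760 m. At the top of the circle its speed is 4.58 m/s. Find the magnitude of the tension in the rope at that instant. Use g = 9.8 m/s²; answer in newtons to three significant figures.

At the top, both T and the weight mg point inward (toward the centre), so T + mg = mv²/r.
T = m(v²/r − g) = 3.24 × ((4.58)²/0.760 − 9.8) = 3.24 × (27.60 − 9.8) = 3.24 × 17.80 = 57.67 N.

57.7 N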